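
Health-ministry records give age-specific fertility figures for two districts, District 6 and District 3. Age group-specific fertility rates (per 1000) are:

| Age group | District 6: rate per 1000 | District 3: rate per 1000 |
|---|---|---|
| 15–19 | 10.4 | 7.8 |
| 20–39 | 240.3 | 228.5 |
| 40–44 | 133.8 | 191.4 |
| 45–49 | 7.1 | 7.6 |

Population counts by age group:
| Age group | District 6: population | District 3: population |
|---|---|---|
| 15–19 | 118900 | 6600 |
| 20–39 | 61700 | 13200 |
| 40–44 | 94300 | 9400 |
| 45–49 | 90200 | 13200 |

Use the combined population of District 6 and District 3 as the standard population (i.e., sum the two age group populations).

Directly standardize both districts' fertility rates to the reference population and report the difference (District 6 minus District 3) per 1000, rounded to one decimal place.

Combined standard total = 407500; weights = 0.3080, 0.1838, 0.2545, 0.2537.
District 6: 0.3080×10.4 + 0.1838×240.3 + 0.2545×133.8 + 0.2537×7.1 = 83.2218 per 1000.
District 3: 0.3080×7.8 + 0.1838×228.5 + 0.2545×191.4 + 0.2537×7.6 = 95.0370 per 1000.
Difference = 83.2218 − 95.0370 = -11.8152.

-11.8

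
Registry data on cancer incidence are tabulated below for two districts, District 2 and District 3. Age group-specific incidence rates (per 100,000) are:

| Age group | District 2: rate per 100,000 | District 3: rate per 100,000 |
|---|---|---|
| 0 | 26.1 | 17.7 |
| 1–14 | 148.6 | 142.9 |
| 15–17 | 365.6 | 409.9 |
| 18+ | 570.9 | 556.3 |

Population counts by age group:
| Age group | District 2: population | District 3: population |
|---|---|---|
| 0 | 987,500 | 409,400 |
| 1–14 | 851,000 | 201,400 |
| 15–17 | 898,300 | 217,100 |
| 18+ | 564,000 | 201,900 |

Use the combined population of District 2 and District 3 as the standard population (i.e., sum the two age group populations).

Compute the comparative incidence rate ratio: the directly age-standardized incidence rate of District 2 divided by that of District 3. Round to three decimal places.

0.981

Combined standard total = 4,330,600; weights = 0.3226, 0.2430, 0.2576, 0.1769.
District 2: 0.3226×26.1 + 0.2430×148.6 + 0.2576×365.6 + 0.1769×570.9 = 239.6639 per 100,000.
District 3: 0.3226×17.7 + 0.2430×142.9 + 0.2576×409.9 + 0.1769×556.3 = 244.3970 per 100,000.
Ratio = 239.6639 ÷ 244.3970 = 0.98063.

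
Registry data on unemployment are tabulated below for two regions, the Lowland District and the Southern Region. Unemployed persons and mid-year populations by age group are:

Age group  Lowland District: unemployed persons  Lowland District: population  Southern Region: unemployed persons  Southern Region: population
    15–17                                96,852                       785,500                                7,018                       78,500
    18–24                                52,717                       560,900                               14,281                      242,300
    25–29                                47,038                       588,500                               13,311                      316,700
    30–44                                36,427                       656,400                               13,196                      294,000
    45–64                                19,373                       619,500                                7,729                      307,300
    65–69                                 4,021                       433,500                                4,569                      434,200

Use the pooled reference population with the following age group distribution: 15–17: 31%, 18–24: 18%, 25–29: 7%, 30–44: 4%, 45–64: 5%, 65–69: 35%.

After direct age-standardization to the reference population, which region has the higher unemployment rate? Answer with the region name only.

Age-specific rates per 1,000 for the Lowland District: 123.300, 93.986, 79.929, 55.495, 31.272, 9.276.
For the Southern Region: 89.401, 58.939, 42.030, 44.884, 25.151, 10.523.
Standard weights: 0.31, 0.18, 0.07, 0.04, 0.05, 0.35.
The Lowland District: 0.3100×123.300 + 0.1800×93.986 + 0.0700×79.929 + 0.0400×55.495 + 0.0500×31.272 + 0.3500×9.276 = 67.7654 per 1,000.
The Southern Region: 0.3100×89.401 + 0.1800×58.939 + 0.0700×42.030 + 0.0400×44.884 + 0.0500×25.151 + 0.3500×10.523 = 48.0015 per 1,000.

Lowland District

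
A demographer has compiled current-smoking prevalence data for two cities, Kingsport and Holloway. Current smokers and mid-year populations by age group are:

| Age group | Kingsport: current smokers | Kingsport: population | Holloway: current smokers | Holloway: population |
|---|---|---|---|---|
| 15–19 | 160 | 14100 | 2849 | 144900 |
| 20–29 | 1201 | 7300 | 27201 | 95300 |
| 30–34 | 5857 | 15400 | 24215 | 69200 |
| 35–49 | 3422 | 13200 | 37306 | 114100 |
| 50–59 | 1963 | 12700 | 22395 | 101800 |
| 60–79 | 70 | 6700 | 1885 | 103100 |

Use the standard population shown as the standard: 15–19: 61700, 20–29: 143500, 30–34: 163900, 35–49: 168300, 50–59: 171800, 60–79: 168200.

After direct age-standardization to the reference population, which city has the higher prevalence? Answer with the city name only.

Holloway

Age-specific rates per 1000 for Kingsport: 11.348, 164.521, 380.325, 259.242, 154.567, 10.448.
For Holloway: 19.662, 285.425, 349.928, 326.959, 219.990, 18.283.
Standard total = 877400; weights = 0.0703, 0.1636, 0.1868, 0.1918, 0.1958, 0.1917.
Kingsport: 0.0703×11.348 + 0.1636×164.521 + 0.1868×380.325 + 0.1918×259.242 + 0.1958×154.567 + 0.1917×10.448 = 180.7459 per 1000.
Holloway: 0.0703×19.662 + 0.1636×285.425 + 0.1868×349.928 + 0.1918×326.959 + 0.1958×219.990 + 0.1917×18.283 = 222.7279 per 1000.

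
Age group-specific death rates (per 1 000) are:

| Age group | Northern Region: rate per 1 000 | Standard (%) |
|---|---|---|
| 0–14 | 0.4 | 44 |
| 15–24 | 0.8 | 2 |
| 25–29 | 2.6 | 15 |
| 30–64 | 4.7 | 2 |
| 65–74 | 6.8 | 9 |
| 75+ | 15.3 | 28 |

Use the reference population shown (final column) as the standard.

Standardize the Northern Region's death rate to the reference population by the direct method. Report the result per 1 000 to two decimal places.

5.57

Standard weights: 0.44, 0.02, 0.15, 0.02, 0.09, 0.28.
Standardized rate: 0.4400×0.4 + 0.0200×0.8 + 0.1500×2.6 + 0.0200×4.7 + 0.0900×6.8 + 0.2800×15.3 = 5.5720 per 1 000.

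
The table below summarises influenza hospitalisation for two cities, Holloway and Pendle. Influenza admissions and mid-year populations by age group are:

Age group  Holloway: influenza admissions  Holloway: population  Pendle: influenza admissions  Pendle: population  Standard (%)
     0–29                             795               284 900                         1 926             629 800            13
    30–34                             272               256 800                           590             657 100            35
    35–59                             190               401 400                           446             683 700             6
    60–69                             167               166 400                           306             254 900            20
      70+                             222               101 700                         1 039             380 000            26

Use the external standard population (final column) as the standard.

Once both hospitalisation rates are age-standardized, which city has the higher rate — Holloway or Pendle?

Pendle

Age-specific rates per 100 000 for Holloway: 279.05, 105.92, 47.33, 100.36, 218.29.
For Pendle: 305.81, 89.79, 65.23, 120.05, 273.42.
Standard weights: 0.13, 0.35, 0.06, 0.20, 0.26.
Holloway: 0.1300×279.05 + 0.3500×105.92 + 0.0600×47.33 + 0.2000×100.36 + 0.2600×218.29 = 153.0149 per 100 000.
Pendle: 0.1300×305.81 + 0.3500×89.79 + 0.0600×65.23 + 0.2000×120.05 + 0.2600×273.42 = 170.1943 per 100 000.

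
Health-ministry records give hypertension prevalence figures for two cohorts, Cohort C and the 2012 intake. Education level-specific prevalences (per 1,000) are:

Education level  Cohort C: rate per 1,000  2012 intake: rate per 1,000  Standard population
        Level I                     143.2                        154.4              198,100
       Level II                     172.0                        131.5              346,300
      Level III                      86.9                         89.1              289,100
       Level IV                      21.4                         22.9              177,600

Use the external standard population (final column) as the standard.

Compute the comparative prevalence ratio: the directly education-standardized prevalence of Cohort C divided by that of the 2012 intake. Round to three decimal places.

1.103

Standard total = 1,011,100; weights = 0.1959, 0.3425, 0.2859, 0.1757.
Cohort C: 0.1959×143.2 + 0.3425×172.0 + 0.2859×86.9 + 0.1757×21.4 = 115.5721 per 1,000.
The 2012 intake: 0.1959×154.4 + 0.3425×131.5 + 0.2859×89.1 + 0.1757×22.9 = 104.7878 per 1,000.
Ratio = 115.5721 ÷ 104.7878 = 1.10292.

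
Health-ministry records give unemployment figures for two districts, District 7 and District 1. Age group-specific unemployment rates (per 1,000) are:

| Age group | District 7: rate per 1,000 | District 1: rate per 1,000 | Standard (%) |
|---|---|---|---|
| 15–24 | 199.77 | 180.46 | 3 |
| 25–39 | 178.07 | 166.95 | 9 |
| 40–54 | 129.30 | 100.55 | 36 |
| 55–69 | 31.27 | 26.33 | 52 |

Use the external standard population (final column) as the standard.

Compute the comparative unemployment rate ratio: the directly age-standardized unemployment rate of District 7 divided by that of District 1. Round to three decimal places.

1.206

Standard weights: 0.03, 0.09, 0.36, 0.52.
District 7: 0.0300×199.77 + 0.0900×178.07 + 0.3600×129.30 + 0.5200×31.27 = 84.8278 per 1,000.
District 1: 0.0300×180.46 + 0.0900×166.95 + 0.3600×100.55 + 0.5200×26.33 = 70.3289 per 1,000.
Ratio = 84.8278 ÷ 70.3289 = 1.20616.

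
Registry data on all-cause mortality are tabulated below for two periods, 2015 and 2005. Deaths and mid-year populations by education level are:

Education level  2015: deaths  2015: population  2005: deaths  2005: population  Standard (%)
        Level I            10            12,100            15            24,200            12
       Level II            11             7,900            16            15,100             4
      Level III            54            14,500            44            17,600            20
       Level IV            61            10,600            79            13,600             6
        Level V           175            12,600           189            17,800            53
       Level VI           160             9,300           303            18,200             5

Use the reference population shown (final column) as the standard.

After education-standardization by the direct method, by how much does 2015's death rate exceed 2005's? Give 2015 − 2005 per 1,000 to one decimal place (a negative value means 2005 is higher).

Education-specific rates per 1,000 for 2015: 0.826, 1.392, 3.724, 5.755, 13.889, 17.204.
For 2005: 0.620, 1.060, 2.500, 5.809, 10.618, 16.648.
Standard weights: 0.12, 0.04, 0.20, 0.06, 0.53, 0.05.
2015: 0.1200×0.826 + 0.0400×1.392 + 0.2000×3.724 + 0.0600×5.755 + 0.5300×13.889 + 0.0500×17.204 = 9.4663 per 1,000.
2005: 0.1200×0.620 + 0.0400×1.060 + 0.2000×2.500 + 0.0600×5.809 + 0.5300×10.618 + 0.0500×16.648 = 7.4252 per 1,000.
Difference = 9.4663 − 7.4252 = 2.0411.

2.0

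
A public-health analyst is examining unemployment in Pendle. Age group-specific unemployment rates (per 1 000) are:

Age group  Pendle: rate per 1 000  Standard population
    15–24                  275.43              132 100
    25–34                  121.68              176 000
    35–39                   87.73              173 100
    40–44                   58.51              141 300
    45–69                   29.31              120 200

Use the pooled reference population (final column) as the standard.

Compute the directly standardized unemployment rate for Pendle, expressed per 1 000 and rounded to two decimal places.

Standard total = 742 700; weights = 0.1779, 0.2370, 0.2331, 0.1903, 0.1618.
Standardized rate: 0.1779×275.43 + 0.2370×121.68 + 0.2331×87.73 + 0.1903×58.51 + 0.1618×29.31 = 114.1465 per 1 000.

114.15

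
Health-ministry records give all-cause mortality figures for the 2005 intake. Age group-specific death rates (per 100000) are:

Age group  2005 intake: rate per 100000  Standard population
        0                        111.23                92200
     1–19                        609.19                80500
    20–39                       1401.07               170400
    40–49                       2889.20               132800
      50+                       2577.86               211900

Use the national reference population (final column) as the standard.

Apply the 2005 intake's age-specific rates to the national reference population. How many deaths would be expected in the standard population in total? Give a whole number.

12280

Expected deaths = Σ (standard pop × age-specific rate ÷ 100000)
= 92200×111.23/100000 + 80500×609.19/100000 + 170400×1401.07/100000 + 132800×2889.20/100000 + 211900×2577.86/100000
= 102.55 + 490.40 + 2387.42 + 3836.86 + 5462.49 = 12279.72.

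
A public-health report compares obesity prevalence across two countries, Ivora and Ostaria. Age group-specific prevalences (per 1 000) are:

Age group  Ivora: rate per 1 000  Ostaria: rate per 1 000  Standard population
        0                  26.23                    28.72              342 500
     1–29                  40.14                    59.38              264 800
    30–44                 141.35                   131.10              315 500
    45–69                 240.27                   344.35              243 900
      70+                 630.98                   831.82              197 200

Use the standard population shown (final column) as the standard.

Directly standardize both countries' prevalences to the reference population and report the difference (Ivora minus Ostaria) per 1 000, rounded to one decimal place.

Standard total = 1 363 900; weights = 0.2511, 0.1941, 0.2313, 0.1788, 0.1446.
Ivora: 0.2511×26.23 + 0.1941×40.14 + 0.2313×141.35 + 0.1788×240.27 + 0.1446×630.98 = 181.2742 per 1 000.
Ostaria: 0.2511×28.72 + 0.1941×59.38 + 0.2313×131.10 + 0.1788×344.35 + 0.1446×831.82 = 230.9145 per 1 000.
Difference = 181.2742 − 230.9145 = -49.6403.

-49.6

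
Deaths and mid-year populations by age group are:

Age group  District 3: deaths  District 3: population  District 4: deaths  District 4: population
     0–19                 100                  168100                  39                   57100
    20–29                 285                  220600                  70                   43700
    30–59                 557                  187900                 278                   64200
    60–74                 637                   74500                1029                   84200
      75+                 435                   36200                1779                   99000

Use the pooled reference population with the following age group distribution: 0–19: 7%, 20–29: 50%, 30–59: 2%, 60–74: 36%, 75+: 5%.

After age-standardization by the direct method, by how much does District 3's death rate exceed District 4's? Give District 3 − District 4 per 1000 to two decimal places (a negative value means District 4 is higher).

Age-specific rates per 1000 for District 3: 0.595, 1.292, 2.964, 8.550, 12.017.
For District 4: 0.683, 1.602, 4.330, 12.221, 17.970.
Standard weights: 0.07, 0.50, 0.02, 0.36, 0.05.
District 3: 0.0700×0.595 + 0.5000×1.292 + 0.0200×2.964 + 0.3600×8.550 + 0.0500×12.017 = 4.4258 per 1000.
District 4: 0.0700×0.683 + 0.5000×1.602 + 0.0200×4.330 + 0.3600×12.221 + 0.0500×17.970 = 6.2333 per 1000.
Difference = 4.4258 − 6.2333 = -1.8075.

-1.81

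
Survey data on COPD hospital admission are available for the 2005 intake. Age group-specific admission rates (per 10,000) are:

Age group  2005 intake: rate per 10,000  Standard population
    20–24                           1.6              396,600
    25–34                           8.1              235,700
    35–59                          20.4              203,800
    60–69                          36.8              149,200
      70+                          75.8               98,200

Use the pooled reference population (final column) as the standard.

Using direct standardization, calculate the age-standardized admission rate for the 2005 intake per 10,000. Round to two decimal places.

Standard total = 1,083,500; weights = 0.3660, 0.2175, 0.1881, 0.1377, 0.0906.
Standardized rate: 0.3660×1.6 + 0.2175×8.1 + 0.1881×20.4 + 0.1377×36.8 + 0.0906×75.8 = 18.1222 per 10,000.

18.12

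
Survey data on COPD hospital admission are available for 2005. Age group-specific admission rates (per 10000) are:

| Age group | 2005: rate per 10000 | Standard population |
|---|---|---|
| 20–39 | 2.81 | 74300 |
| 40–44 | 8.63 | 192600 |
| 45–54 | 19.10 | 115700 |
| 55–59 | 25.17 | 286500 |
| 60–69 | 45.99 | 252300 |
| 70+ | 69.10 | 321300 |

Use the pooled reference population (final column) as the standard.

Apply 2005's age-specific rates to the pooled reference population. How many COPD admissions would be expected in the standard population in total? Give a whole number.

Expected COPD admissions = Σ (standard pop × age-specific rate ÷ 10000)
= 74300×2.81/10000 + 192600×8.63/10000 + 115700×19.10/10000 + 286500×25.17/10000 + 252300×45.99/10000 + 321300×69.10/10000
= 20.88 + 166.21 + 220.99 + 721.12 + 1160.33 + 2220.18 = 4509.71.

4510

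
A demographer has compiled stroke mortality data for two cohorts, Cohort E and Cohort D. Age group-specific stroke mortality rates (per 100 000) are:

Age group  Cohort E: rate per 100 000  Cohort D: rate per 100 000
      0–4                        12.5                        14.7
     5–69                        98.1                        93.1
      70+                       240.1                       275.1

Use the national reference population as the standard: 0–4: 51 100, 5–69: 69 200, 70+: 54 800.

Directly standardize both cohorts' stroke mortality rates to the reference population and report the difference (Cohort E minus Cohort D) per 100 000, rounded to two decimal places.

Standard total = 175 100; weights = 0.2918, 0.3952, 0.3130.
Cohort E: 0.2918×12.5 + 0.3952×98.1 + 0.3130×240.1 = 117.5600 per 100 000.
Cohort D: 0.2918×14.7 + 0.3952×93.1 + 0.3130×275.1 = 127.1797 per 100 000.
Difference = 117.5600 − 127.1797 = -9.6198.

-9.62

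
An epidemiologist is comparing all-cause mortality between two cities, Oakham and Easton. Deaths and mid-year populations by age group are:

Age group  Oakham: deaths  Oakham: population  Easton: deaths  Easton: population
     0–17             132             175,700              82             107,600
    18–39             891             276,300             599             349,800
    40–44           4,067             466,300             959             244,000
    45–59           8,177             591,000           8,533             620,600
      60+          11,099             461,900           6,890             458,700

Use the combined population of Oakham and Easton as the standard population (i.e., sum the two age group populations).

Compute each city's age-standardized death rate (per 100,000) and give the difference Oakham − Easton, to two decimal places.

339.69

Age-specific rates per 100,000 for Oakham: 75.13, 322.48, 872.19, 1383.59, 2402.90.
For Easton: 76.21, 171.24, 393.03, 1374.96, 1502.07.
Combined standard total = 3,751,900; weights = 0.0755, 0.1669, 0.1893, 0.3229, 0.2454.
Oakham: 0.0755×75.13 + 0.1669×322.48 + 0.1893×872.19 + 0.3229×1383.59 + 0.2454×2402.90 = 1261.0048 per 100,000.
Easton: 0.0755×76.21 + 0.1669×171.24 + 0.1893×393.03 + 0.3229×1374.96 + 0.2454×1502.07 = 921.3152 per 100,000.
Difference = 1261.0048 − 921.3152 = 339.6896.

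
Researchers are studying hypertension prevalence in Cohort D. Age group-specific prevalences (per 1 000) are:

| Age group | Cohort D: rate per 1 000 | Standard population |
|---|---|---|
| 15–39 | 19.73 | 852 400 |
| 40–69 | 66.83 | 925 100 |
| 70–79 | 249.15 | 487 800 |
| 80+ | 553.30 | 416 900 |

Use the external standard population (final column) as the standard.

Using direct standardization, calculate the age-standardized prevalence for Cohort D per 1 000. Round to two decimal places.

160.63

Standard total = 2 682 200; weights = 0.3178, 0.3449, 0.1819, 0.1554.
Standardized rate: 0.3178×19.73 + 0.3449×66.83 + 0.1819×249.15 + 0.1554×553.30 = 160.6325 per 1 000.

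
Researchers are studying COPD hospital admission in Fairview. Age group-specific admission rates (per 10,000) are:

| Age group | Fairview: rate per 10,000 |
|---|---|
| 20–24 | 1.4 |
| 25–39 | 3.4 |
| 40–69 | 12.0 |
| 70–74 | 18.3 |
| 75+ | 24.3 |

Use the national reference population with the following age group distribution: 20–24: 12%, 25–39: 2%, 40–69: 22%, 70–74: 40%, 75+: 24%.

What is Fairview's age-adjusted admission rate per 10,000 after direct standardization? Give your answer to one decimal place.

16.0

Standard weights: 0.12, 0.02, 0.22, 0.40, 0.24.
Standardized rate: 0.1200×1.4 + 0.0200×3.4 + 0.2200×12.0 + 0.4000×18.3 + 0.2400×24.3 = 16.0280 per 10,000.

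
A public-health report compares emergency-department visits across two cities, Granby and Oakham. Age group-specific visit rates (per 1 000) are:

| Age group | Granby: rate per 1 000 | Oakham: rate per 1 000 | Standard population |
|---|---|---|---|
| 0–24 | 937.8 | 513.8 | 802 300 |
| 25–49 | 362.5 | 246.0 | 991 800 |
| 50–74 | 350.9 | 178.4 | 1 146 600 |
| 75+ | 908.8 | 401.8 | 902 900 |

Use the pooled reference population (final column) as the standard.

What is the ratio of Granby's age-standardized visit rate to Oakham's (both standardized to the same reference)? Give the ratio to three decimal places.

1.908

Standard total = 3 843 600; weights = 0.2087, 0.2580, 0.2983, 0.2349.
Granby: 0.2087×937.8 + 0.2580×362.5 + 0.2983×350.9 + 0.2349×908.8 = 607.4570 per 1 000.
Oakham: 0.2087×513.8 + 0.2580×246.0 + 0.2983×178.4 + 0.2349×401.8 = 318.3326 per 1 000.
Ratio = 607.4570 ÷ 318.3326 = 1.90825.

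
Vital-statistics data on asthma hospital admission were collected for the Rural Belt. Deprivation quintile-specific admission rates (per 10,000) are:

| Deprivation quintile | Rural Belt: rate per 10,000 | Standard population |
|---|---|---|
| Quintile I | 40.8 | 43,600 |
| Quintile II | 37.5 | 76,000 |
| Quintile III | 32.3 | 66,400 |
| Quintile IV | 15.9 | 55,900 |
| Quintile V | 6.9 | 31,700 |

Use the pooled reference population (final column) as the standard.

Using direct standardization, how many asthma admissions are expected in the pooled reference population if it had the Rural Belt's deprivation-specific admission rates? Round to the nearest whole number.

788

Expected asthma admissions = Σ (standard pop × deprivation-specific rate ÷ 10,000)
= 43,600×40.8/10,000 + 76,000×37.5/10,000 + 66,400×32.3/10,000 + 55,900×15.9/10,000 + 31,700×6.9/10,000
= 177.89 + 285.00 + 214.47 + 88.88 + 21.87 = 788.11.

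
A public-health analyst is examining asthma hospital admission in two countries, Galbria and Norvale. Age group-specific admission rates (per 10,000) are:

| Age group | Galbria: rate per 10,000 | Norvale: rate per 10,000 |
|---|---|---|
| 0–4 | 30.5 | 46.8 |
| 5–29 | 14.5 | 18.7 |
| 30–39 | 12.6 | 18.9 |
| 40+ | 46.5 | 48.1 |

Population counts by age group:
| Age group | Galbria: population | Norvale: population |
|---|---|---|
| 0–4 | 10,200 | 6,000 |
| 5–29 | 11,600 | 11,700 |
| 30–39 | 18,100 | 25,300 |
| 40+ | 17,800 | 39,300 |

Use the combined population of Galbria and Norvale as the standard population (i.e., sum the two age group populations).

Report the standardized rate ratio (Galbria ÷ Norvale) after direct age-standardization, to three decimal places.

0.847

Combined standard total = 140,000; weights = 0.1157, 0.1664, 0.3100, 0.4079.
Galbria: 0.1157×30.5 + 0.1664×14.5 + 0.3100×12.6 + 0.4079×46.5 = 28.8139 per 10,000.
Norvale: 0.1157×46.8 + 0.1664×18.7 + 0.3100×18.9 + 0.4079×48.1 = 34.0046 per 10,000.
Ratio = 28.8139 ÷ 34.0046 = 0.84735.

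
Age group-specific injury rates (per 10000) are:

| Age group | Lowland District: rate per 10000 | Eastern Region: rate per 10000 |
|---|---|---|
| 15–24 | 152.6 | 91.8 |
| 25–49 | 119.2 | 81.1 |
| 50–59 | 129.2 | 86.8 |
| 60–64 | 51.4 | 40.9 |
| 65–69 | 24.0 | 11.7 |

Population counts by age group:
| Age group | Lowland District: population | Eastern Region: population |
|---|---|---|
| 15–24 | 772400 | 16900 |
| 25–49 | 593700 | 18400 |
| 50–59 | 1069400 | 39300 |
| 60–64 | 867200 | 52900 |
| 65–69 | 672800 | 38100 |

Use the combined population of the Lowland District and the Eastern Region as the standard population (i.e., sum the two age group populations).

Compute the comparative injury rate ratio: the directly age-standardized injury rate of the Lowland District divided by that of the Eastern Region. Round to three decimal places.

1.517

Combined standard total = 4141100; weights = 0.1906, 0.1478, 0.2677, 0.2222, 0.1717.
The Lowland District: 0.1906×152.6 + 0.1478×119.2 + 0.2677×129.2 + 0.2222×51.4 + 0.1717×24.0 = 96.8362 per 10000.
The Eastern Region: 0.1906×91.8 + 0.1478×81.1 + 0.2677×86.8 + 0.2222×40.9 + 0.1717×11.7 = 63.8197 per 10000.
Ratio = 96.8362 ÷ 63.8197 = 1.51734.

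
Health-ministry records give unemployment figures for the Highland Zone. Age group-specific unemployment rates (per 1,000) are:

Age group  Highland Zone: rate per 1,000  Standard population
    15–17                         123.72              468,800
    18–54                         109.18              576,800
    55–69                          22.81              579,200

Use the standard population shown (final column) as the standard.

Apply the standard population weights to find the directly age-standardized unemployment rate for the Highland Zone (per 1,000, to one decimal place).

82.6

Standard total = 1,624,800; weights = 0.2885, 0.3550, 0.3565.
Standardized rate: 0.2885×123.72 + 0.3550×109.18 + 0.3565×22.81 = 82.5865 per 1,000.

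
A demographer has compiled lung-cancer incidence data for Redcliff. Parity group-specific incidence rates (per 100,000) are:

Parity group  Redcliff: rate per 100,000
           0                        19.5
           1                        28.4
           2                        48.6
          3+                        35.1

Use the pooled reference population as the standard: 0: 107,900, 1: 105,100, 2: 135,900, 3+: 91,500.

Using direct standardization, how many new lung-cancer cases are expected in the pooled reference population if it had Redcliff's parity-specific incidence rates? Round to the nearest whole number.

149

Expected new lung-cancer cases = Σ (standard pop × parity-specific rate ÷ 100,000)
= 107,900×19.5/100,000 + 105,100×28.4/100,000 + 135,900×48.6/100,000 + 91,500×35.1/100,000
= 21.04 + 29.85 + 66.05 + 32.12 = 149.05.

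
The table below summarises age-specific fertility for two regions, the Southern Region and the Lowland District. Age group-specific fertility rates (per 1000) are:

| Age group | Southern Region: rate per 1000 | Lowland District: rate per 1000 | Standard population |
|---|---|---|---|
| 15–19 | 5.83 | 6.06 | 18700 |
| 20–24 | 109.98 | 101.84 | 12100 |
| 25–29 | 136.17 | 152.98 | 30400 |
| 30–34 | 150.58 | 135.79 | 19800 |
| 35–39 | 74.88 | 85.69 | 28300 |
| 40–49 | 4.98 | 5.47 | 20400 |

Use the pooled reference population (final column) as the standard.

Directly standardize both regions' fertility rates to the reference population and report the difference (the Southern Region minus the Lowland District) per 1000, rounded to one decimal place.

Standard total = 129700; weights = 0.1442, 0.0933, 0.2344, 0.1527, 0.2182, 0.1573.
The Southern Region: 0.1442×5.83 + 0.0933×109.98 + 0.2344×136.17 + 0.1527×150.58 + 0.2182×74.88 + 0.1573×4.98 = 83.1267 per 1000.
The Lowland District: 0.1442×6.06 + 0.0933×101.84 + 0.2344×152.98 + 0.1527×135.79 + 0.2182×85.69 + 0.1573×5.47 = 86.5184 per 1000.
Difference = 83.1267 − 86.5184 = -3.3917.

-3.4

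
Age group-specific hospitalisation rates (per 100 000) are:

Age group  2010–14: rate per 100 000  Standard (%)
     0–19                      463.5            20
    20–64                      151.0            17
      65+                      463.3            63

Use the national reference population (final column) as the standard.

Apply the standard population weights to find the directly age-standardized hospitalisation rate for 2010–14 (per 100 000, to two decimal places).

Standard weights: 0.20, 0.17, 0.63.
Standardized rate: 0.2000×463.5 + 0.1700×151.0 + 0.6300×463.3 = 410.2490 per 100 000.

410.25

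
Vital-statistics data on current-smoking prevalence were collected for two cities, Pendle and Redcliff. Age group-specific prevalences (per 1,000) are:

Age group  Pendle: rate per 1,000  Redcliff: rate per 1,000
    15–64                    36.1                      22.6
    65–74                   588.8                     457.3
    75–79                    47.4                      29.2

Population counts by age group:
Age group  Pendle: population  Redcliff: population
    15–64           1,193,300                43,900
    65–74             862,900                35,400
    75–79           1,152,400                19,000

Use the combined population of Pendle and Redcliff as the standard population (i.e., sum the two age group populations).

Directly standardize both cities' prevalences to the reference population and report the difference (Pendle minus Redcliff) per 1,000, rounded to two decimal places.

Combined standard total = 3,306,900; weights = 0.3741, 0.2716, 0.3542.
Pendle: 0.3741×36.1 + 0.2716×588.8 + 0.3542×47.4 = 190.2405 per 1,000.
Redcliff: 0.3741×22.6 + 0.2716×457.3 + 0.3542×29.2 = 143.0216 per 1,000.
Difference = 190.2405 − 143.0216 = 47.2189.

47.22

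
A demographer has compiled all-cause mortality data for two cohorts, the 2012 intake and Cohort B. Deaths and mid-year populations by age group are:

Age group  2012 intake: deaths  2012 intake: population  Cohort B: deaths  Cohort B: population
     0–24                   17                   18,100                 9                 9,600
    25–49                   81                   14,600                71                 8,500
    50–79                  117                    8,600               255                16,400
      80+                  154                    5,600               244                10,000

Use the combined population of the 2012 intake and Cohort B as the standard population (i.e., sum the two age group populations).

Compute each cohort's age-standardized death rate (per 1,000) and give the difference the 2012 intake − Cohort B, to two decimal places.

-0.71

Age-specific rates per 1,000 for the 2012 intake: 0.939, 5.548, 13.605, 27.500.
For Cohort B: 0.938, 8.353, 15.549, 24.400.
Combined standard total = 91,400; weights = 0.3031, 0.2527, 0.2735, 0.1707.
The 2012 intake: 0.3031×0.939 + 0.2527×5.548 + 0.2735×13.605 + 0.1707×27.500 = 10.1016 per 1,000.
Cohort B: 0.3031×0.938 + 0.2527×8.353 + 0.2735×15.549 + 0.1707×24.400 = 10.8127 per 1,000.
Difference = 10.1016 − 10.8127 = -0.7111.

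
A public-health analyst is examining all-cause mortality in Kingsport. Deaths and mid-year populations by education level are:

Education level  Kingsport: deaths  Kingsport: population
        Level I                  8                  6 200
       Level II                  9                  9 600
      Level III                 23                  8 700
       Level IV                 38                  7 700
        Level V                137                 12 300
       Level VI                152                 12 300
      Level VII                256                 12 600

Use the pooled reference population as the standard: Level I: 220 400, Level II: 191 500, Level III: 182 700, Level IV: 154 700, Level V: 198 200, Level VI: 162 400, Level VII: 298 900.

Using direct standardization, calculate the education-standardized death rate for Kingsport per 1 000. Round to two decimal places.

Education-specific rates per 1 000 for Kingsport: 1.290, 0.938, 2.644, 4.935, 11.138, 12.358, 20.317.
Standard total = 1 408 800; weights = 0.1564, 0.1359, 0.1297, 0.1098, 0.1407, 0.1153, 0.2122.
Standardized rate: 0.1564×1.290 + 0.1359×0.938 + 0.1297×2.644 + 0.1098×4.935 + 0.1407×11.138 + 0.1153×12.358 + 0.2122×20.317 = 8.5163 per 1 000.

8.52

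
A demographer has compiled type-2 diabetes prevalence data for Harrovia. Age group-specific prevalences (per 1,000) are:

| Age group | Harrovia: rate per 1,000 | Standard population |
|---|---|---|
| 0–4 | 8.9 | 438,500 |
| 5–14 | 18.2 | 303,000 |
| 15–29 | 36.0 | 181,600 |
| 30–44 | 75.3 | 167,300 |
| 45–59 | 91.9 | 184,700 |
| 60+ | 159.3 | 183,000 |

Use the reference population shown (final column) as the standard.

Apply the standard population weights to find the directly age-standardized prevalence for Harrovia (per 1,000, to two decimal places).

Standard total = 1,458,100; weights = 0.3007, 0.2078, 0.1245, 0.1147, 0.1267, 0.1255.
Standardized rate: 0.3007×8.9 + 0.2078×18.2 + 0.1245×36.0 + 0.1147×75.3 + 0.1267×91.9 + 0.1255×159.3 = 51.2162 per 1,000.

51.22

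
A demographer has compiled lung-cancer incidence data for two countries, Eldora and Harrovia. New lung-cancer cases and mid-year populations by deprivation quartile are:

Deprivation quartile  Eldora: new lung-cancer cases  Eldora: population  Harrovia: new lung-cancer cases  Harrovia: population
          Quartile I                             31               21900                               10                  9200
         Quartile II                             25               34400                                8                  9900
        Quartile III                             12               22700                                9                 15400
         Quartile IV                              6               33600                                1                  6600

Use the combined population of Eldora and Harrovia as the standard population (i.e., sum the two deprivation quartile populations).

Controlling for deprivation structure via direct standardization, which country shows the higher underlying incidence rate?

Eldora

Deprivation-specific rates per 100000 for Eldora: 141.55, 72.67, 52.86, 17.86.
For Harrovia: 108.70, 80.81, 58.44, 15.15.
Combined standard total = 153700; weights = 0.2023, 0.2882, 0.2479, 0.2615.
Eldora: 0.2023×141.55 + 0.2882×72.67 + 0.2479×52.86 + 0.2615×17.86 = 67.3631 per 100000.
Harrovia: 0.2023×108.70 + 0.2882×80.81 + 0.2479×58.44 + 0.2615×15.15 = 63.7342 per 100000.
The crude rates (65.72 vs 68.13) would put Harrovia higher, but that reflects its deprivation composition; once standardized to a common deprivation structure, Eldora has the higher underlying rate.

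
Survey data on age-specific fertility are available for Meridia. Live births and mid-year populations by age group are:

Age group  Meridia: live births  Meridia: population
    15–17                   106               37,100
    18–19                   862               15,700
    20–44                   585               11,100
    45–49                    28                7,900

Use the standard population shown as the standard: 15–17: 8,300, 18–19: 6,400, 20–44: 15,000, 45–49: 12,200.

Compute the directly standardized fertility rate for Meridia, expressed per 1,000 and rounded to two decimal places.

28.85

Age-specific rates per 1,000 for Meridia: 2.857, 54.904, 52.703, 3.544.
Standard total = 41,900; weights = 0.1981, 0.1527, 0.3580, 0.2912.
Standardized rate: 0.1981×2.857 + 0.1527×54.904 + 0.3580×52.703 + 0.2912×3.544 = 28.8516 per 1,000.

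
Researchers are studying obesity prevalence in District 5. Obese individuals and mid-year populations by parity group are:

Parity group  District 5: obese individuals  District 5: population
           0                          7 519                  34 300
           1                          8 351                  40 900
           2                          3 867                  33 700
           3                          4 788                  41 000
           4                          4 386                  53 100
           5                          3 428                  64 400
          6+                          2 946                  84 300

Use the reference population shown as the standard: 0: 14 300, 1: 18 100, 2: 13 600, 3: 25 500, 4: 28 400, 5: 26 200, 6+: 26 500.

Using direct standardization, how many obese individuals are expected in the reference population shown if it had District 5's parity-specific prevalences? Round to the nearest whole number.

Parity-specific rates per 1 000 for District 5: 219.213, 204.181, 114.748, 116.780, 82.599, 53.230, 34.947.
Expected obese individuals = Σ (standard pop × parity-specific rate ÷ 1 000)
= 14 300×219.213/1 000 + 18 100×204.181/1 000 + 13 600×114.748/1 000 + 25 500×116.780/1 000 + 28 400×82.599/1 000 + 26 200×53.230/1 000 + 26 500×34.947/1 000
= 3134.74 + 3695.67 + 1560.57 + 2977.90 + 2345.81 + 1394.62 + 926.09 = 16035.40.

16035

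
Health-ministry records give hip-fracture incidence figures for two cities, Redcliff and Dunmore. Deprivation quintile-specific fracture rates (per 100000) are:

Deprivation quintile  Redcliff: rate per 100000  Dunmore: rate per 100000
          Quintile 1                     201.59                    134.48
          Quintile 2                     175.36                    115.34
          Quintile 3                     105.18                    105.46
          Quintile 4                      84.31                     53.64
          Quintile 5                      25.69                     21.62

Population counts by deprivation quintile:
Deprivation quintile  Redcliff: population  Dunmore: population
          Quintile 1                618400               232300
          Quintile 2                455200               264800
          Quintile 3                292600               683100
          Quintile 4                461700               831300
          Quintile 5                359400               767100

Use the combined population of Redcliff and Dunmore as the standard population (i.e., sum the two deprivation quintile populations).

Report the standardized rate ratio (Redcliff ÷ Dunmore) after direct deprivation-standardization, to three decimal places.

Combined standard total = 4965900; weights = 0.1713, 0.1450, 0.1965, 0.2604, 0.2268.
Redcliff: 0.1713×201.59 + 0.1450×175.36 + 0.1965×105.18 + 0.2604×84.31 + 0.2268×25.69 = 108.4050 per 100000.
Dunmore: 0.1713×134.48 + 0.1450×115.34 + 0.1965×105.46 + 0.2604×53.64 + 0.2268×21.62 = 79.3523 per 100000.
Ratio = 108.4050 ÷ 79.3523 = 1.36612.

1.366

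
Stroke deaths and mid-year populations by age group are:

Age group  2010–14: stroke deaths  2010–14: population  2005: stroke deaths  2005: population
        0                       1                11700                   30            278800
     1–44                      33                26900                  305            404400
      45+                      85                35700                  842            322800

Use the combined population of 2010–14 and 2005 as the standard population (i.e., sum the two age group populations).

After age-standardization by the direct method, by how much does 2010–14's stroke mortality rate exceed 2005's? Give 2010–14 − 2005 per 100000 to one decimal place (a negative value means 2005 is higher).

10.7

Age-specific rates per 100000 for 2010–14: 8.55, 122.68, 238.10.
For 2005: 10.76, 75.42, 260.84.
Combined standard total = 1080300; weights = 0.2689, 0.3992, 0.3319.
2010–14: 0.2689×8.55 + 0.3992×122.68 + 0.3319×238.10 = 130.2883 per 100000.
2005: 0.2689×10.76 + 0.3992×75.42 + 0.3319×260.84 = 119.5657 per 100000.
Difference = 130.2883 − 119.5657 = 10.7226.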